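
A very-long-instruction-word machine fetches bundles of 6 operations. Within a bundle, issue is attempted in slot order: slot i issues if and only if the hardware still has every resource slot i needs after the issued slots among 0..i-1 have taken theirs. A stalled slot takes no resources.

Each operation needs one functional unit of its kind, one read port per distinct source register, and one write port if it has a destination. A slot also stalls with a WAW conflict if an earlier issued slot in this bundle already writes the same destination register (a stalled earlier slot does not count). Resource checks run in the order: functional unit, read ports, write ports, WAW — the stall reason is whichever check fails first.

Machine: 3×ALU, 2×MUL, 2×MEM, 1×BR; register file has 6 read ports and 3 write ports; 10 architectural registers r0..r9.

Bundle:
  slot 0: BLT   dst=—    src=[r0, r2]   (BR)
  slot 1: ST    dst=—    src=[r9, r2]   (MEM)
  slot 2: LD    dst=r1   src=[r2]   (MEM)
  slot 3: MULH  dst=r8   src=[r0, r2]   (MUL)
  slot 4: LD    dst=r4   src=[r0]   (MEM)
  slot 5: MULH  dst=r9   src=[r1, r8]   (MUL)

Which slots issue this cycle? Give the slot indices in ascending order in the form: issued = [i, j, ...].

  0. BR ⇒ go  {3A/2Mu/2Ld/0B | 4r 3w}
  1. MEM ⇒ go  {3A/2Mu/1Ld/0B | 2r 3w}
  2. MEM→r1 ⇒ go  {3A/2Mu/0Ld/0B | 1r 2w}
  3. MUL→r8 ⇒ no(RD_PORT)  {3A/2Mu/0Ld/0B | 1r 2w}
  4. MEM→r4 ⇒ no(FU)  {3A/2Mu/0Ld/0B | 1r 2w}
  5. MUL→r9 ⇒ no(RD_PORT)  {3A/2Mu/0Ld/0B | 1r 2w}

issued = [0, 1, 2]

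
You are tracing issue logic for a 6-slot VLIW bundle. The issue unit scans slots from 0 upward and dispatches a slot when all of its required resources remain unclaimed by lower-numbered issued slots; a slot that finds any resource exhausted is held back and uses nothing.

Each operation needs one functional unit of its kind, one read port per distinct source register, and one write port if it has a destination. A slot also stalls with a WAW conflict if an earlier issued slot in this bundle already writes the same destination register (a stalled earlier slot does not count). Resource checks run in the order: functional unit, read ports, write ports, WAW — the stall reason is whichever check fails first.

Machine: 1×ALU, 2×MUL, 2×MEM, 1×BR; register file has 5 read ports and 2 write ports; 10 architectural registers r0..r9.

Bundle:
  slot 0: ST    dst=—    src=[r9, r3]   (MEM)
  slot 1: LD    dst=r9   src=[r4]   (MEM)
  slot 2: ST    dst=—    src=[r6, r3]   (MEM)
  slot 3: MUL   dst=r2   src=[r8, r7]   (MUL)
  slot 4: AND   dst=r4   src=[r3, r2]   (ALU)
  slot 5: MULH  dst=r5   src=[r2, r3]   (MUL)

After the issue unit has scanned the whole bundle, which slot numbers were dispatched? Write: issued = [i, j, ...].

[0] MEM needs rd=2 wr=0: ok; after: ALU=1 MUL=2 MEM=1 BR=1, R=3, W=2
[1] MEM needs rd=1 wr=1: ok; after: ALU=1 MUL=2 MEM=0 BR=1, R=2, W=1
[2] MEM needs rd=2 wr=0: FU; after: ALU=1 MUL=2 MEM=0 BR=1, R=2, W=1
[3] MUL needs rd=2 wr=1: ok; after: ALU=1 MUL=1 MEM=0 BR=1, R=0, W=0
[4] ALU needs rd=2 wr=1: RD_PORT; after: ALU=1 MUL=1 MEM=0 BR=1, R=0, W=0
[5] MUL needs rd=2 wr=1: RD_PORT; after: ALU=1 MUL=1 MEM=0 BR=1, R=0, W=0

issued = [0, 1, 3]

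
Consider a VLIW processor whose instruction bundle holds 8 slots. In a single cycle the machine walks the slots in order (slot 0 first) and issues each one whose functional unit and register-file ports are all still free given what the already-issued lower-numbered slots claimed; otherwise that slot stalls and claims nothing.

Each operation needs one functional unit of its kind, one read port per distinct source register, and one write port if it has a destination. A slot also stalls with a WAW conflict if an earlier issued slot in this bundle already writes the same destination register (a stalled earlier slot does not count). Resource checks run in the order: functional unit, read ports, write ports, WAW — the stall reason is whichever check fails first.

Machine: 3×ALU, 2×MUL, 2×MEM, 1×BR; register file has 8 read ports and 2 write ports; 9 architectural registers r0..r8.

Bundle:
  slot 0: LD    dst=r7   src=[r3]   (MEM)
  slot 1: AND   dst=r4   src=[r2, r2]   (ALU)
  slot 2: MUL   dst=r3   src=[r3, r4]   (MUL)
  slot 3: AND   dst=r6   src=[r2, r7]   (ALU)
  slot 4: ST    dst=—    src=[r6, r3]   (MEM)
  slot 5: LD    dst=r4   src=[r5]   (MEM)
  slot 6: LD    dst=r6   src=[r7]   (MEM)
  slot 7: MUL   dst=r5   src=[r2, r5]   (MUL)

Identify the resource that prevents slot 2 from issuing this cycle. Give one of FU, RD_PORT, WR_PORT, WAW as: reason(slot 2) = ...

reason(slot 2) = WR_PORT

(0) want 1×MEM +1rd +1wr — yes → AL3|MU2|ME1|BR1|rd7|wr1
(1) want 1×ALU +1rd +1wr — yes → AL2|MU2|ME1|BR1|rd6|wr0
(2) want 1×MUL +2rd +1wr — WR_PORT → AL2|MU2|ME1|BR1|rd6|wr0
(3) want 1×ALU +2rd +1wr — WR_PORT → AL2|MU2|ME1|BR1|rd6|wr0
(4) want 1×MEM +2rd +0wr — yes → AL2|MU2|ME0|BR1|rd4|wr0
(5) want 1×MEM +1rd +1wr — FU → AL2|MU2|ME0|BR1|rd4|wr0
(6) want 1×MEM +1rd +1wr — FU → AL2|MU2|ME0|BR1|rd4|wr0
(7) want 1×MUL +2rd +1wr — WR_PORT → AL2|MU2|ME0|BR1|rd4|wr0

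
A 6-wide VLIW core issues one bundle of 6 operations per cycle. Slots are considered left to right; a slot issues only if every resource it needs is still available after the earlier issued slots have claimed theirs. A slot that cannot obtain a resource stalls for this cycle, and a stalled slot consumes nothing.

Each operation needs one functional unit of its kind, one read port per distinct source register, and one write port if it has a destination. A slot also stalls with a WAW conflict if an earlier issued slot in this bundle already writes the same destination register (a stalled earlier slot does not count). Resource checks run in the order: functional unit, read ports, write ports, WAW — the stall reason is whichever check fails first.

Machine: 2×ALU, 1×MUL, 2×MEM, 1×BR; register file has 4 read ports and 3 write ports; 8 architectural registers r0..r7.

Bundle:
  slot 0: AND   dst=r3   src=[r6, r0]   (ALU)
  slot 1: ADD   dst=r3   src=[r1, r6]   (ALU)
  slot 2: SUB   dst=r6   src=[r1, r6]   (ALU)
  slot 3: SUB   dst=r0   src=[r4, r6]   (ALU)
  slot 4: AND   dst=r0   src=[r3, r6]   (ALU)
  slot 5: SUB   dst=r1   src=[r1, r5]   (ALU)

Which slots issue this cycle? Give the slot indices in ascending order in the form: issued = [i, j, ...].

  0. ALU→r3 ⇒ go  {1A/1Mu/2Ld/1B | 2r 2w}
  1. ALU→r3 ⇒ no(WAW)  {1A/1Mu/2Ld/1B | 2r 2w}
  2. ALU→r6 ⇒ go  {0A/1Mu/2Ld/1B | 0r 1w}
  3. ALU→r0 ⇒ no(FU)  {0A/1Mu/2Ld/1B | 0r 1w}
  4. ALU→r0 ⇒ no(FU)  {0A/1Mu/2Ld/1B | 0r 1w}
  5. ALU→r1 ⇒ no(FU)  {0A/1Mu/2Ld/1B | 0r 1w}

issued = [0, 2]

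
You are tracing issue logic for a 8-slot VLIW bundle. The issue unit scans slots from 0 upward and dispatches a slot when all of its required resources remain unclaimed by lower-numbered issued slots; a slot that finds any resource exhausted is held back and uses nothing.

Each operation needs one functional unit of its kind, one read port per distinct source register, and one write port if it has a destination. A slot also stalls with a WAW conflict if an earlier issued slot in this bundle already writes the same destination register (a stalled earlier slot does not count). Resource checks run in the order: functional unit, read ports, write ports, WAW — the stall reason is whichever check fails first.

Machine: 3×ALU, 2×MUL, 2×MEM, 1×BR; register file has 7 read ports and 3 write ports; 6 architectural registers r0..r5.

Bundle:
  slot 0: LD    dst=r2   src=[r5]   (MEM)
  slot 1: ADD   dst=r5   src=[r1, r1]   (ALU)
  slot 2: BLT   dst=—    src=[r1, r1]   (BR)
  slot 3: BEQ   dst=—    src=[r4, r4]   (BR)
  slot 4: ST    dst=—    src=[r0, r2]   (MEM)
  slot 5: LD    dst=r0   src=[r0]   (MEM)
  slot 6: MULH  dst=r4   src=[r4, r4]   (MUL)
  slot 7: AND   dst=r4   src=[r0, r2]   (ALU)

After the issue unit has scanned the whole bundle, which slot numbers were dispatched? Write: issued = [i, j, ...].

issued = [0, 1, 2, 4, 6]

[0] MEM needs rd=1 wr=1: ok; after: ALU=3 MUL=2 MEM=1 BR=1, R=6, W=2
[1] ALU needs rd=1 wr=1: ok; after: ALU=2 MUL=2 MEM=1 BR=1, R=5, W=1
[2] BR needs rd=1 wr=0: ok; after: ALU=2 MUL=2 MEM=1 BR=0, R=4, W=1
[3] BR needs rd=1 wr=0: FU; after: ALU=2 MUL=2 MEM=1 BR=0, R=4, W=1
[4] MEM needs rd=2 wr=0: ok; after: ALU=2 MUL=2 MEM=0 BR=0, R=2, W=1
[5] MEM needs rd=1 wr=1: FU; after: ALU=2 MUL=2 MEM=0 BR=0, R=2, W=1
[6] MUL needs rd=1 wr=1: ok; after: ALU=2 MUL=1 MEM=0 BR=0, R=1, W=0
[7] ALU needs rd=2 wr=1: RD_PORT; after: ALU=2 MUL=1 MEM=0 BR=0, R=1, W=0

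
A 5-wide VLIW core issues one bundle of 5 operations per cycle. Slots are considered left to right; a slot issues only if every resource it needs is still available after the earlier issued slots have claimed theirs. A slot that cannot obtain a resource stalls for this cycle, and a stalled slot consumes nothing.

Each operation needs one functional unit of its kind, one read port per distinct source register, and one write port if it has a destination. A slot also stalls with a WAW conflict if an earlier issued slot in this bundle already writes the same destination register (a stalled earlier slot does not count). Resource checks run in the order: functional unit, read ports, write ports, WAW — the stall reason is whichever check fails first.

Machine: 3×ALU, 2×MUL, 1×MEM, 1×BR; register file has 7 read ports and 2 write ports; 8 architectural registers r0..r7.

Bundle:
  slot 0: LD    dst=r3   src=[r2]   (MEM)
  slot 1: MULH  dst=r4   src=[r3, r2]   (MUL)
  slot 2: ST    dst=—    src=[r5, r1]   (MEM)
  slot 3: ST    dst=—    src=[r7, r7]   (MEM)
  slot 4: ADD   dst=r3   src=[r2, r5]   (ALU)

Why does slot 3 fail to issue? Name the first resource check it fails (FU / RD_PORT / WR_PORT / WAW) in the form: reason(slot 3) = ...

[0] MEM needs rd=1 wr=1: ok; after: ALU=3 MUL=2 MEM=0 BR=1, R=6, W=1
[1] MUL needs rd=2 wr=1: ok; after: ALU=3 MUL=1 MEM=0 BR=1, R=4, W=0
[2] MEM needs rd=2 wr=0: FU; after: ALU=3 MUL=1 MEM=0 BR=1, R=4, W=0
[3] MEM needs rd=1 wr=0: FU; after: ALU=3 MUL=1 MEM=0 BR=1, R=4, W=0
[4] ALU needs rd=2 wr=1: WR_PORT; after: ALU=3 MUL=1 MEM=0 BR=1, R=4, W=0

reason(slot 3) = FU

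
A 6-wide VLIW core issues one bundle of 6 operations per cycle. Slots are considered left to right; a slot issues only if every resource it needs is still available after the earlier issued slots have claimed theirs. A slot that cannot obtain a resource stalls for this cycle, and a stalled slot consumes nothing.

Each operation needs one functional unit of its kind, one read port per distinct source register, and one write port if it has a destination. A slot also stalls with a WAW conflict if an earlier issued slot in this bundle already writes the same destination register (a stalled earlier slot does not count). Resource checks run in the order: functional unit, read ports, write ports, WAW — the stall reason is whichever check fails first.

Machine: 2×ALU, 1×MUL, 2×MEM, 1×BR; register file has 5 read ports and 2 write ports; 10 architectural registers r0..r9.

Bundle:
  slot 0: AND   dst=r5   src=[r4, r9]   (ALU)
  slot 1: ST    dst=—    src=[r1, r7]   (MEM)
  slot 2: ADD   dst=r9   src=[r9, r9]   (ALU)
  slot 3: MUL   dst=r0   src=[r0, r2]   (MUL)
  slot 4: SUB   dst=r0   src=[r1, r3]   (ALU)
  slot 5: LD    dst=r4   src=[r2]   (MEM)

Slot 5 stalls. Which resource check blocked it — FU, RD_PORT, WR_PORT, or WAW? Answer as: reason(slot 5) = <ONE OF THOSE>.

reason(slot 5) = RD_PORT

#0 ALU src=r4,r9 dispatched  <A:1 Mu:1 Ld:2 B:1 rd:3 wr:1>
#1 MEM src=r1,r7 dispatched  <A:1 Mu:1 Ld:1 B:1 rd:1 wr:1>
#2 ALU src=r9,r9 dispatched  <A:0 Mu:1 Ld:1 B:1 rd:0 wr:0>
#3 MUL src=r0,r2 held:RD_PORT  <A:0 Mu:1 Ld:1 B:1 rd:0 wr:0>
#4 ALU src=r1,r3 held:FU  <A:0 Mu:1 Ld:1 B:1 rd:0 wr:0>
#5 MEM src=r2 held:RD_PORT  <A:0 Mu:1 Ld:1 B:1 rd:0 wr:0>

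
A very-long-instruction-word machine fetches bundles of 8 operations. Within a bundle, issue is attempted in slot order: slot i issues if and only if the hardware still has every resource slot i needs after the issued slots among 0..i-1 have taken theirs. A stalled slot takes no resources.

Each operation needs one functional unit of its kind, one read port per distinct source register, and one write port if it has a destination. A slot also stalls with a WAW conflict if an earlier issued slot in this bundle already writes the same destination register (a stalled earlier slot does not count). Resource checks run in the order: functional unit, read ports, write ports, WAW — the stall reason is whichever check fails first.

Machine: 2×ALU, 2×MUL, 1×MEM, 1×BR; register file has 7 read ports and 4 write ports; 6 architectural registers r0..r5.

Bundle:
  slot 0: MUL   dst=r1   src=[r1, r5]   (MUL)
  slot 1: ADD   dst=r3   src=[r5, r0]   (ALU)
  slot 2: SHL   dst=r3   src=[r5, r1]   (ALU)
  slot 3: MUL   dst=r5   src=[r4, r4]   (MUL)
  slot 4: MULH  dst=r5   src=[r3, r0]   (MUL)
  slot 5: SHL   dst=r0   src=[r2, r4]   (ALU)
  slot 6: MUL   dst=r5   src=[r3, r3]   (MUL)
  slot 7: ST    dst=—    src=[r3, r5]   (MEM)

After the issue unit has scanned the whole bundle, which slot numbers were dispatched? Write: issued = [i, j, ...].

issued = [0, 1, 3, 5]

  0. MUL→r1 ⇒ go  {2A/1Mu/1Ld/1B | 5r 3w}
  1. ALU→r3 ⇒ go  {1A/1Mu/1Ld/1B | 3r 2w}
  2. ALU→r3 ⇒ no(WAW)  {1A/1Mu/1Ld/1B | 3r 2w}
  3. MUL→r5 ⇒ go  {1A/0Mu/1Ld/1B | 2r 1w}
  4. MUL→r5 ⇒ no(FU)  {1A/0Mu/1Ld/1B | 2r 1w}
  5. ALU→r0 ⇒ go  {0A/0Mu/1Ld/1B | 0r 0w}
  6. MUL→r5 ⇒ no(FU)  {0A/0Mu/1Ld/1B | 0r 0w}
  7. MEM ⇒ no(RD_PORT)  {0A/0Mu/1Ld/1B | 0r 0w}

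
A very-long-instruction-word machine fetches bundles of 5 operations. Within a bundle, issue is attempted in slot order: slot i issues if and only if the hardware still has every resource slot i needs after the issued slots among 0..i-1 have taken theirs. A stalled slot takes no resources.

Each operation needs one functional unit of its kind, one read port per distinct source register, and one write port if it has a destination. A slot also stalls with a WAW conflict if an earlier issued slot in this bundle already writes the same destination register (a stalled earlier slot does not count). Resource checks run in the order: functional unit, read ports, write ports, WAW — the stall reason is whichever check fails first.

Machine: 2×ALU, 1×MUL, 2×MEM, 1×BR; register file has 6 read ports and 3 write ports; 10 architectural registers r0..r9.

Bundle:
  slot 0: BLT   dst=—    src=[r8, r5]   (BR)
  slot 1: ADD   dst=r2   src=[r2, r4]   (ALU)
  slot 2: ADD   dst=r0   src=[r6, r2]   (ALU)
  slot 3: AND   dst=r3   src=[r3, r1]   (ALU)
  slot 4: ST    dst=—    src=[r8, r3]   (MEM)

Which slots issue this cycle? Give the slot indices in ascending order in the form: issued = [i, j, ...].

issued = [0, 1, 2]

(0) want 1×BR +2rd +0wr — yes → AL2|MU1|ME2|BR0|rd4|wr3
(1) want 1×ALU +2rd +1wr — yes → AL1|MU1|ME2|BR0|rd2|wr2
(2) want 1×ALU +2rd +1wr — yes → AL0|MU1|ME2|BR0|rd0|wr1
(3) want 1×ALU +2rd +1wr — FU → AL0|MU1|ME2|BR0|rd0|wr1
(4) want 1×MEM +2rd +0wr — RD_PORT → AL0|MU1|ME2|BR0|rd0|wr1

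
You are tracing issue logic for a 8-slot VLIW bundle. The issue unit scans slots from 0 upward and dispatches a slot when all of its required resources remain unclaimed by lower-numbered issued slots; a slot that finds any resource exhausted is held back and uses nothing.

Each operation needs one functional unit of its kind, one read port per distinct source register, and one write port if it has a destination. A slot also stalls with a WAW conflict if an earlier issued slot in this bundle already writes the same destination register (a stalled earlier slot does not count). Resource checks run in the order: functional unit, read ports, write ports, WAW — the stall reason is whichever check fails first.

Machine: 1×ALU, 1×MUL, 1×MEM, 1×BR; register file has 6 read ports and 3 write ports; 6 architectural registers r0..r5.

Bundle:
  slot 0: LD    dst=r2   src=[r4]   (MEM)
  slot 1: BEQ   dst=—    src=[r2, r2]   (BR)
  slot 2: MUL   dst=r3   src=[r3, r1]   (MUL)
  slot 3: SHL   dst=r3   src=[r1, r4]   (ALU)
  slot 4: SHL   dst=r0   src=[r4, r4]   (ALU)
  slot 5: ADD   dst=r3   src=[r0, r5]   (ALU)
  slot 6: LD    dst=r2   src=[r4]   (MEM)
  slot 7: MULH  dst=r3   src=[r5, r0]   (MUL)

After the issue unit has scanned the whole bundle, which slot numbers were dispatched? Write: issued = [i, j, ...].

(0) want 1×MEM +1rd +1wr — yes → AL1|MU1|ME0|BR1|rd5|wr2
(1) want 1×BR +1rd +0wr — yes → AL1|MU1|ME0|BR0|rd4|wr2
(2) want 1×MUL +2rd +1wr — yes → AL1|MU0|ME0|BR0|rd2|wr1
(3) want 1×ALU +2rd +1wr — WAW → AL1|MU0|ME0|BR0|rd2|wr1
(4) want 1×ALU +1rd +1wr — yes → AL0|MU0|ME0|BR0|rd1|wr0
(5) want 1×ALU +2rd +1wr — FU → AL0|MU0|ME0|BR0|rd1|wr0
(6) want 1×MEM +1rd +1wr — FU → AL0|MU0|ME0|BR0|rd1|wr0
(7) want 1×MUL +2rd +1wr — FU → AL0|MU0|ME0|BR0|rd1|wr0

issued = [0, 1, 2, 4]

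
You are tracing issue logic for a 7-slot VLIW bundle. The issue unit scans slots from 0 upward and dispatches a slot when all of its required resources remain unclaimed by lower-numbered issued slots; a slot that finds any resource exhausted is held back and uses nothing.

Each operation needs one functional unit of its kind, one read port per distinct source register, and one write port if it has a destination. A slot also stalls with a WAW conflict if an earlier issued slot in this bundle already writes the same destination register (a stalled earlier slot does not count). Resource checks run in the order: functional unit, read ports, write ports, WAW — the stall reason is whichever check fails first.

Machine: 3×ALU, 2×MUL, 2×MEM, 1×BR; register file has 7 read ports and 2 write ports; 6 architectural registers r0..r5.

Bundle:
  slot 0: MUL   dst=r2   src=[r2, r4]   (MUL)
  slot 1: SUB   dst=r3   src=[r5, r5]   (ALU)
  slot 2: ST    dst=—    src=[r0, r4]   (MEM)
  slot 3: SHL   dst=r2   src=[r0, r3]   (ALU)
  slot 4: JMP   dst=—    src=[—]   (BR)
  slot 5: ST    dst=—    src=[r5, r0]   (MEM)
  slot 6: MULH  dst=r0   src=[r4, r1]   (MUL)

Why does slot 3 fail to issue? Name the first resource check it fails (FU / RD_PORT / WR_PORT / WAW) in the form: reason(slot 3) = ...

(0) want 1×MUL +2rd +1wr — yes → AL3|MU1|ME2|BR1|rd5|wr1
(1) want 1×ALU +1rd +1wr — yes → AL2|MU1|ME2|BR1|rd4|wr0
(2) want 1×MEM +2rd +0wr — yes → AL2|MU1|ME1|BR1|rd2|wr0
(3) want 1×ALU +2rd +1wr — WR_PORT → AL2|MU1|ME1|BR1|rd2|wr0
(4) want 1×BR +0rd +0wr — yes → AL2|MU1|ME1|BR0|rd2|wr0
(5) want 1×MEM +2rd +0wr — yes → AL2|MU1|ME0|BR0|rd0|wr0
(6) want 1×MUL +2rd +1wr — RD_PORT → AL2|MU1|ME0|BR0|rd0|wr0

reason(slot 3) = WR_PORT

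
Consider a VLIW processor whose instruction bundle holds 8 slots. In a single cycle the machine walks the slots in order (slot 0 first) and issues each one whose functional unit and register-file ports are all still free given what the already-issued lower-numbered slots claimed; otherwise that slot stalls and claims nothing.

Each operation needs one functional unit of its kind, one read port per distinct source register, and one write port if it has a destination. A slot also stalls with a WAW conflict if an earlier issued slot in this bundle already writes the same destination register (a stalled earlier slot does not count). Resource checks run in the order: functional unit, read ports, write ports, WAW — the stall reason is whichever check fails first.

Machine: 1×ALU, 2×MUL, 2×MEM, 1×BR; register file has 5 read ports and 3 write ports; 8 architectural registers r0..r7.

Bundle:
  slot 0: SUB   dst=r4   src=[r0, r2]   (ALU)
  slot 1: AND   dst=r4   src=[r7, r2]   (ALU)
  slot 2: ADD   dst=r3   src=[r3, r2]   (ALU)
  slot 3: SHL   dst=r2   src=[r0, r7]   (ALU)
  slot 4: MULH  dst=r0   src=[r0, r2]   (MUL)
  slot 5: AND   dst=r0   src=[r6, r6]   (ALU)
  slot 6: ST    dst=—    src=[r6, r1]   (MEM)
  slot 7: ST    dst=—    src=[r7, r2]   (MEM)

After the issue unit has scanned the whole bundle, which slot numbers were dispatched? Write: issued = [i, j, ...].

issued = [0, 4]

(0) want 1×ALU +2rd +1wr — yes → AL0|MU2|ME2|BR1|rd3|wr2
(1) want 1×ALU +2rd +1wr — FU → AL0|MU2|ME2|BR1|rd3|wr2
(2) want 1×ALU +2rd +1wr — FU → AL0|MU2|ME2|BR1|rd3|wr2
(3) want 1×ALU +2rd +1wr — FU → AL0|MU2|ME2|BR1|rd3|wr2
(4) want 1×MUL +2rd +1wr — yes → AL0|MU1|ME2|BR1|rd1|wr1
(5) want 1×ALU +1rd +1wr — FU → AL0|MU1|ME2|BR1|rd1|wr1
(6) want 1×MEM +2rd +0wr — RD_PORT → AL0|MU1|ME2|BR1|rd1|wr1
(7) want 1×MEM +2rd +0wr — RD_PORT → AL0|MU1|ME2|BR1|rd1|wr1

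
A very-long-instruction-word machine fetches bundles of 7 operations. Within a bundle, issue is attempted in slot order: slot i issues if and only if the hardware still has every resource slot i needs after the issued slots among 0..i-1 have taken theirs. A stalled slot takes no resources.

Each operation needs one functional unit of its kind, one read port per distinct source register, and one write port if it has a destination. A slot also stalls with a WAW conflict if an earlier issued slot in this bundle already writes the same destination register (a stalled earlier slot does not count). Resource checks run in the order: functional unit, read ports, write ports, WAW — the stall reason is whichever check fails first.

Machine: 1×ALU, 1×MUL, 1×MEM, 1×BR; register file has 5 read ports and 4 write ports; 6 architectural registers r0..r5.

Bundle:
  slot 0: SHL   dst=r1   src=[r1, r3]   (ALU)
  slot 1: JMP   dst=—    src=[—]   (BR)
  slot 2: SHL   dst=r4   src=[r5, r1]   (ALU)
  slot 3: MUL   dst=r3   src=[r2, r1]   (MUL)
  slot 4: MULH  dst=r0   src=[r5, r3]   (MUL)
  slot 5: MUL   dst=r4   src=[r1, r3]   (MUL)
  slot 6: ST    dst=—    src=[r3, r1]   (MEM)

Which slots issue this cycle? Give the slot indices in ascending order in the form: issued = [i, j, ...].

issued = [0, 1, 3]

[0] ALU needs rd=2 wr=1: ok; after: ALU=0 MUL=1 MEM=1 BR=1, R=3, W=3
[1] BR needs rd=0 wr=0: ok; after: ALU=0 MUL=1 MEM=1 BR=0, R=3, W=3
[2] ALU needs rd=2 wr=1: FU; after: ALU=0 MUL=1 MEM=1 BR=0, R=3, W=3
[3] MUL needs rd=2 wr=1: ok; after: ALU=0 MUL=0 MEM=1 BR=0, R=1, W=2
[4] MUL needs rd=2 wr=1: FU; after: ALU=0 MUL=0 MEM=1 BR=0, R=1, W=2
[5] MUL needs rd=2 wr=1: FU; after: ALU=0 MUL=0 MEM=1 BR=0, R=1, W=2
[6] MEM needs rd=2 wr=0: RD_PORT; after: ALU=0 MUL=0 MEM=1 BR=0, R=1, W=2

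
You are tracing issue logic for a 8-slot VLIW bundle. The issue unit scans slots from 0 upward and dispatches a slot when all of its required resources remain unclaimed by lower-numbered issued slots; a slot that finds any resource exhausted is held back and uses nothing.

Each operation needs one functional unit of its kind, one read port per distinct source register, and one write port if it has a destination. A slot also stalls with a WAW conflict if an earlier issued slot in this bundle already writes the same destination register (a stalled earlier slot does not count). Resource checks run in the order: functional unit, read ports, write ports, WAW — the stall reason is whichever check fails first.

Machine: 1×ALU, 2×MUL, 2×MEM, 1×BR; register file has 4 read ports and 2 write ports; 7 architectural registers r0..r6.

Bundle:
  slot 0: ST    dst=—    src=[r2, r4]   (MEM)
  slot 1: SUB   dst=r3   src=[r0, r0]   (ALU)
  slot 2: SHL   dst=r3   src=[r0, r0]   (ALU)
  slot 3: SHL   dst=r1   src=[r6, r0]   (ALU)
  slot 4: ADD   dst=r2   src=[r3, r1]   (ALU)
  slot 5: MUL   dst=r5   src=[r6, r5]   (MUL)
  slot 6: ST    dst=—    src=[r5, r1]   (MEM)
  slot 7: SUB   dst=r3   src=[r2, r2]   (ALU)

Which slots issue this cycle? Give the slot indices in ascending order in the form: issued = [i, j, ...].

  0. MEM ⇒ go  {1A/2Mu/1Ld/1B | 2r 2w}
  1. ALU→r3 ⇒ go  {0A/2Mu/1Ld/1B | 1r 1w}
  2. ALU→r3 ⇒ no(FU)  {0A/2Mu/1Ld/1B | 1r 1w}
  3. ALU→r1 ⇒ no(FU)  {0A/2Mu/1Ld/1B | 1r 1w}
  4. ALU→r2 ⇒ no(FU)  {0A/2Mu/1Ld/1B | 1r 1w}
  5. MUL→r5 ⇒ no(RD_PORT)  {0A/2Mu/1Ld/1B | 1r 1w}
  6. MEM ⇒ no(RD_PORT)  {0A/2Mu/1Ld/1B | 1r 1w}
  7. ALU→r3 ⇒ no(FU)  {0A/2Mu/1Ld/1B | 1r 1w}

issued = [0, 1]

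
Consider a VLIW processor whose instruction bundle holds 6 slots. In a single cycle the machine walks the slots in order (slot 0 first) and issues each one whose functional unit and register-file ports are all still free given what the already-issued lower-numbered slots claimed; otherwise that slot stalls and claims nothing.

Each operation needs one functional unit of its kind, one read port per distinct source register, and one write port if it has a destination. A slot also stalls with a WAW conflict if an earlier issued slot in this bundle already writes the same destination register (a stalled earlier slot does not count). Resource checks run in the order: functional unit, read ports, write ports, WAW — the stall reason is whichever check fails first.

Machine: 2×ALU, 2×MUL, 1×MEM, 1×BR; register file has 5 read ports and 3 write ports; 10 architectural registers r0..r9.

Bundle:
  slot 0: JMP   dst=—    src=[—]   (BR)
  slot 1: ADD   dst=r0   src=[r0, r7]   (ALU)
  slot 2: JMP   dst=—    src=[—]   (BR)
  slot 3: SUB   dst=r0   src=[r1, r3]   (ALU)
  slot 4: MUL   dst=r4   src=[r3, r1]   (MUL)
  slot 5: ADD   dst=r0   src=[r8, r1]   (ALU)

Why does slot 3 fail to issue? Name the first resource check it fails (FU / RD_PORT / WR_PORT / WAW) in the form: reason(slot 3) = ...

reason(slot 3) = WAW

[0] BR needs rd=0 wr=0: ok; after: ALU=2 MUL=2 MEM=1 BR=0, R=5, W=3
[1] ALU needs rd=2 wr=1: ok; after: ALU=1 MUL=2 MEM=1 BR=0, R=3, W=2
[2] BR needs rd=0 wr=0: FU; after: ALU=1 MUL=2 MEM=1 BR=0, R=3, W=2
[3] ALU needs rd=2 wr=1: WAW; after: ALU=1 MUL=2 MEM=1 BR=0, R=3, W=2
[4] MUL needs rd=2 wr=1: ok; after: ALU=1 MUL=1 MEM=1 BR=0, R=1, W=1
[5] ALU needs rd=2 wr=1: RD_PORT; after: ALU=1 MUL=1 MEM=1 BR=0, R=1, W=1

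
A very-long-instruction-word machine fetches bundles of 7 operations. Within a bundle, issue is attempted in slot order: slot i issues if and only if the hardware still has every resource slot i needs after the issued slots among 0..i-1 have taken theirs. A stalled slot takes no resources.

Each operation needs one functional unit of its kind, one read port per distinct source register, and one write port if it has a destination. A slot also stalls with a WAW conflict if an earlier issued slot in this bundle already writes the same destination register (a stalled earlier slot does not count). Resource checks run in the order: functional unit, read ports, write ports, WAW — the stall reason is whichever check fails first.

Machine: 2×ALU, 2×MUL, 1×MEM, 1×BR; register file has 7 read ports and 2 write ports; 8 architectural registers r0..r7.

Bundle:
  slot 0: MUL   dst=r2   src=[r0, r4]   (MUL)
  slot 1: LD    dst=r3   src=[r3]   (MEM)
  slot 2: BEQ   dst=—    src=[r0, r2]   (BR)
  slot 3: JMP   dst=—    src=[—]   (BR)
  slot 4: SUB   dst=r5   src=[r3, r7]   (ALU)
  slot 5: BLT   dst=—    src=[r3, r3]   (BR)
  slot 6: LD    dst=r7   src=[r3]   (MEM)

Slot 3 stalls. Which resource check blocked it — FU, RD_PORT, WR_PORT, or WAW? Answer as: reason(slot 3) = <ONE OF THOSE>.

reason(slot 3) = FU

#0 MUL src=r0,r4 dispatched  <A:2 Mu:1 Ld:1 B:1 rd:5 wr:1>
#1 MEM src=r3 dispatched  <A:2 Mu:1 Ld:0 B:1 rd:4 wr:0>
#2 BR src=r0,r2 dispatched  <A:2 Mu:1 Ld:0 B:0 rd:2 wr:0>
#3 BR src=- held:FU  <A:2 Mu:1 Ld:0 B:0 rd:2 wr:0>
#4 ALU src=r3,r7 held:WR_PORT  <A:2 Mu:1 Ld:0 B:0 rd:2 wr:0>
#5 BR src=r3,r3 held:FU  <A:2 Mu:1 Ld:0 B:0 rd:2 wr:0>
#6 MEM src=r3 held:FU  <A:2 Mu:1 Ld:0 B:0 rd:2 wr:0>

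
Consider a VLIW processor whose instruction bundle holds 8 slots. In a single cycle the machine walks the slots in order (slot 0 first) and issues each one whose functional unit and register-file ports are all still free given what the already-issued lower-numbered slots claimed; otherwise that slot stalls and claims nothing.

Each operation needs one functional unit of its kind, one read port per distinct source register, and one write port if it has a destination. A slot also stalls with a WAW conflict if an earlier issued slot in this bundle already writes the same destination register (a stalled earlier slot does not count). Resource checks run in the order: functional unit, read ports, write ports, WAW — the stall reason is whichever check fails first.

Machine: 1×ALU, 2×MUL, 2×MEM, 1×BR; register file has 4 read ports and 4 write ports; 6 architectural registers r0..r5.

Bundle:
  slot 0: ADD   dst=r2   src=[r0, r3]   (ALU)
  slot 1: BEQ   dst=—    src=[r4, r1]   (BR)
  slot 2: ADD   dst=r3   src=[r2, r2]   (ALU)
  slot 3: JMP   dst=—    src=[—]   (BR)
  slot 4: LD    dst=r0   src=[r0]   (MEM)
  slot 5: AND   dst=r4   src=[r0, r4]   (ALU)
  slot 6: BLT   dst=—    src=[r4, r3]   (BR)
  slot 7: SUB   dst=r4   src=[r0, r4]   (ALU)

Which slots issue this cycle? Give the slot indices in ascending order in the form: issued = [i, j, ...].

issued = [0, 1]

#0 ALU src=r0,r3 dispatched  <A:0 Mu:2 Ld:2 B:1 rd:2 wr:3>
#1 BR src=r4,r1 dispatched  <A:0 Mu:2 Ld:2 B:0 rd:0 wr:3>
#2 ALU src=r2,r2 held:FU  <A:0 Mu:2 Ld:2 B:0 rd:0 wr:3>
#3 BR src=- held:FU  <A:0 Mu:2 Ld:2 B:0 rd:0 wr:3>
#4 MEM src=r0 held:RD_PORT  <A:0 Mu:2 Ld:2 B:0 rd:0 wr:3>
#5 ALU src=r0,r4 held:FU  <A:0 Mu:2 Ld:2 B:0 rd:0 wr:3>
#6 BR src=r4,r3 held:FU  <A:0 Mu:2 Ld:2 B:0 rd:0 wr:3>
#7 ALU src=r0,r4 held:FU  <A:0 Mu:2 Ld:2 B:0 rd:0 wr:3>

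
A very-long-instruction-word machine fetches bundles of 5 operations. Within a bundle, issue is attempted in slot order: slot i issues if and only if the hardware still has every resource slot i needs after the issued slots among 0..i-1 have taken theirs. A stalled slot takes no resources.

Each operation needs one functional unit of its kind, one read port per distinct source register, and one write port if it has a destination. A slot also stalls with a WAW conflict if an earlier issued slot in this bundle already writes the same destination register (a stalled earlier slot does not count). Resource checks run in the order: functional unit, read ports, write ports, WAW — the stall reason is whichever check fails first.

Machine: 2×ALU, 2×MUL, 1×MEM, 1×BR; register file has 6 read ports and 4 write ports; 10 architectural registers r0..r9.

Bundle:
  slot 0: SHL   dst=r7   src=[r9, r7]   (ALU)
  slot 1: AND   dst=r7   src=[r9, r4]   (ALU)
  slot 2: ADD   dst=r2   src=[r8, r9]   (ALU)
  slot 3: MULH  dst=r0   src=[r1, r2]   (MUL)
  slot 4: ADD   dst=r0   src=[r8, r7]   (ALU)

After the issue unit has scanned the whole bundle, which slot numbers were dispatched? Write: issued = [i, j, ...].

  0. ALU→r7 ⇒ go  {1A/2Mu/1Ld/1B | 4r 3w}
  1. ALU→r7 ⇒ no(WAW)  {1A/2Mu/1Ld/1B | 4r 3w}
  2. ALU→r2 ⇒ go  {0A/2Mu/1Ld/1B | 2r 2w}
  3. MUL→r0 ⇒ go  {0A/1Mu/1Ld/1B | 0r 1w}
  4. ALU→r0 ⇒ no(FU)  {0A/1Mu/1Ld/1B | 0r 1w}

issued = [0, 2, 3]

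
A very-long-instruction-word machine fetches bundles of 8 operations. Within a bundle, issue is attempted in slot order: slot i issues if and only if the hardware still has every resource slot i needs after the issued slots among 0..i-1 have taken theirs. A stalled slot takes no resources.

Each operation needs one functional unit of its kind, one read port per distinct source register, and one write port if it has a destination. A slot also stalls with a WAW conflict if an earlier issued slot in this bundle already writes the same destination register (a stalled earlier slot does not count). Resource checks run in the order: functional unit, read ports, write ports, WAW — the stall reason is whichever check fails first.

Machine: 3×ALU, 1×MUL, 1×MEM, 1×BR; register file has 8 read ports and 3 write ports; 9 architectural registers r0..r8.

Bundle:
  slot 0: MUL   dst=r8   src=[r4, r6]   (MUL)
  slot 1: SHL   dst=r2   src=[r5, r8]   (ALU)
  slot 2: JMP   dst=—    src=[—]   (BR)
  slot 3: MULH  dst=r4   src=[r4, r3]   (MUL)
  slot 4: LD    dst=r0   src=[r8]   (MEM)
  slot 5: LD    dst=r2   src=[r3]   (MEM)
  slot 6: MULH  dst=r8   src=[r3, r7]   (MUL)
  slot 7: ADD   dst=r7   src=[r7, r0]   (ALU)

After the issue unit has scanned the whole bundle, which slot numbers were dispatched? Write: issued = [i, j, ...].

issued = [0, 1, 2, 4]

#0 MUL src=r4,r6 dispatched  <A:3 Mu:0 Ld:1 B:1 rd:6 wr:2>
#1 ALU src=r5,r8 dispatched  <A:2 Mu:0 Ld:1 B:1 rd:4 wr:1>
#2 BR src=- dispatched  <A:2 Mu:0 Ld:1 B:0 rd:4 wr:1>
#3 MUL src=r4,r3 held:FU  <A:2 Mu:0 Ld:1 B:0 rd:4 wr:1>
#4 MEM src=r8 dispatched  <A:2 Mu:0 Ld:0 B:0 rd:3 wr:0>
#5 MEM src=r3 held:FU  <A:2 Mu:0 Ld:0 B:0 rd:3 wr:0>
#6 MUL src=r3,r7 held:FU  <A:2 Mu:0 Ld:0 B:0 rd:3 wr:0>
#7 ALU src=r7,r0 held:WR_PORT  <A:2 Mu:0 Ld:0 B:0 rd:3 wr:0>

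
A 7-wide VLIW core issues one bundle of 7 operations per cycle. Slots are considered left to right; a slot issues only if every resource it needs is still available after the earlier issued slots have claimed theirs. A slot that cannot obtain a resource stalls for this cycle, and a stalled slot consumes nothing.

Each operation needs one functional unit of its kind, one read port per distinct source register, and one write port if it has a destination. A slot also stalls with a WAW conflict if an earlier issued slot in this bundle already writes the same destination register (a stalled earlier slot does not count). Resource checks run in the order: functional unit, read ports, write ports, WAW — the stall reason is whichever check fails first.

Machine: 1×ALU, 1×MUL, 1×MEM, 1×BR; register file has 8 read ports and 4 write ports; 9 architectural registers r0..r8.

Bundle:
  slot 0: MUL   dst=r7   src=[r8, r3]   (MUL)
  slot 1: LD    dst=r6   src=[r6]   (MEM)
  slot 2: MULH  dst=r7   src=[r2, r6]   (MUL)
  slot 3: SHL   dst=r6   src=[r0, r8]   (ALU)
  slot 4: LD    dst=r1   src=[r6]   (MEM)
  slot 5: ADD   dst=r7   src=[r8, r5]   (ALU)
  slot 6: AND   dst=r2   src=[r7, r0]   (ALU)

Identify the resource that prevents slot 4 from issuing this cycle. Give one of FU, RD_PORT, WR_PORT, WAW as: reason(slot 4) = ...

  0. MUL→r7 ⇒ go  {1A/0Mu/1Ld/1B | 6r 3w}
  1. MEM→r6 ⇒ go  {1A/0Mu/0Ld/1B | 5r 2w}
  2. MUL→r7 ⇒ no(FU)  {1A/0Mu/0Ld/1B | 5r 2w}
  3. ALU→r6 ⇒ no(WAW)  {1A/0Mu/0Ld/1B | 5r 2w}
  4. MEM→r1 ⇒ no(FU)  {1A/0Mu/0Ld/1B | 5r 2w}
  5. ALU→r7 ⇒ no(WAW)  {1A/0Mu/0Ld/1B | 5r 2w}
  6. ALU→r2 ⇒ go  {0A/0Mu/0Ld/1B | 3r 1w}

reason(slot 4) = FU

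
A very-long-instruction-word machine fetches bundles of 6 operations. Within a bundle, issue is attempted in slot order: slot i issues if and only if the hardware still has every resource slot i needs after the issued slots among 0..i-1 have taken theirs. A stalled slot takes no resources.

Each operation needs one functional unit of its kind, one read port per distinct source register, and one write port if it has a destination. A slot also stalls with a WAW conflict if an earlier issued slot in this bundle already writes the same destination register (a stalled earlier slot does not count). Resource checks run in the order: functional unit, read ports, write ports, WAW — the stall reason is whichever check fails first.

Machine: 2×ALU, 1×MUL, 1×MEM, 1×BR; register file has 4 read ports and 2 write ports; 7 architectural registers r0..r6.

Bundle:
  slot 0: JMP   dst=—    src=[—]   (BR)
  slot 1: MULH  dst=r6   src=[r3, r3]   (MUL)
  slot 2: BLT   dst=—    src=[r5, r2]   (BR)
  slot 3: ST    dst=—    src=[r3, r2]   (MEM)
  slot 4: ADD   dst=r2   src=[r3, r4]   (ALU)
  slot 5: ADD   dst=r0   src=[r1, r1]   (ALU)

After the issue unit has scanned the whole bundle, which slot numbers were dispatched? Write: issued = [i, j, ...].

  0. BR ⇒ go  {2A/1Mu/1Ld/0B | 4r 2w}
  1. MUL→r6 ⇒ go  {2A/0Mu/1Ld/0B | 3r 1w}
  2. BR ⇒ no(FU)  {2A/0Mu/1Ld/0B | 3r 1w}
  3. MEM ⇒ go  {2A/0Mu/0Ld/0B | 1r 1w}
  4. ALU→r2 ⇒ no(RD_PORT)  {2A/0Mu/0Ld/0B | 1r 1w}
  5. ALU→r0 ⇒ go  {1A/0Mu/0Ld/0B | 0r 0w}

issued = [0, 1, 3, 5]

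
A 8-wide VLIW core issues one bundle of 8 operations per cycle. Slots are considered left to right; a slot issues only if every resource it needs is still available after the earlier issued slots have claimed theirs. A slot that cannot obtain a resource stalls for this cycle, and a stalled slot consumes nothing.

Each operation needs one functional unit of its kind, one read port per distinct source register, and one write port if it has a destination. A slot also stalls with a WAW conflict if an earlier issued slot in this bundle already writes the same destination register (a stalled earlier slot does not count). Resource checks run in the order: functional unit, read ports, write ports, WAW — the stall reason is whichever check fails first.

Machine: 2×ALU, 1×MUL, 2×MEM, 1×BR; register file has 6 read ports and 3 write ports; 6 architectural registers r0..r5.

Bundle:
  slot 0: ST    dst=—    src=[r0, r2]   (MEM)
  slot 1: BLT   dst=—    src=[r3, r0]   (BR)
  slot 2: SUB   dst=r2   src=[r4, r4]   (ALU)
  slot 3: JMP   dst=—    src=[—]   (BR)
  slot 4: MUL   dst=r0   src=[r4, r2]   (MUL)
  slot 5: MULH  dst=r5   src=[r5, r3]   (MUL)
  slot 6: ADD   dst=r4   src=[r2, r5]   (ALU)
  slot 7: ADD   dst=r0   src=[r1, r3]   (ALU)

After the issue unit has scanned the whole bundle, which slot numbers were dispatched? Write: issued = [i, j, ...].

issued = [0, 1, 2]

[0] MEM needs rd=2 wr=0: ok; after: ALU=2 MUL=1 MEM=1 BR=1, R=4, W=3
[1] BR needs rd=2 wr=0: ok; after: ALU=2 MUL=1 MEM=1 BR=0, R=2, W=3
[2] ALU needs rd=1 wr=1: ok; after: ALU=1 MUL=1 MEM=1 BR=0, R=1, W=2
[3] BR needs rd=0 wr=0: FU; after: ALU=1 MUL=1 MEM=1 BR=0, R=1, W=2
[4] MUL needs rd=2 wr=1: RD_PORT; after: ALU=1 MUL=1 MEM=1 BR=0, R=1, W=2
[5] MUL needs rd=2 wr=1: RD_PORT; after: ALU=1 MUL=1 MEM=1 BR=0, R=1, W=2
[6] ALU needs rd=2 wr=1: RD_PORT; after: ALU=1 MUL=1 MEM=1 BR=0, R=1, W=2
[7] ALU needs rd=2 wr=1: RD_PORT; after: ALU=1 MUL=1 MEM=1 BR=0, R=1, W=2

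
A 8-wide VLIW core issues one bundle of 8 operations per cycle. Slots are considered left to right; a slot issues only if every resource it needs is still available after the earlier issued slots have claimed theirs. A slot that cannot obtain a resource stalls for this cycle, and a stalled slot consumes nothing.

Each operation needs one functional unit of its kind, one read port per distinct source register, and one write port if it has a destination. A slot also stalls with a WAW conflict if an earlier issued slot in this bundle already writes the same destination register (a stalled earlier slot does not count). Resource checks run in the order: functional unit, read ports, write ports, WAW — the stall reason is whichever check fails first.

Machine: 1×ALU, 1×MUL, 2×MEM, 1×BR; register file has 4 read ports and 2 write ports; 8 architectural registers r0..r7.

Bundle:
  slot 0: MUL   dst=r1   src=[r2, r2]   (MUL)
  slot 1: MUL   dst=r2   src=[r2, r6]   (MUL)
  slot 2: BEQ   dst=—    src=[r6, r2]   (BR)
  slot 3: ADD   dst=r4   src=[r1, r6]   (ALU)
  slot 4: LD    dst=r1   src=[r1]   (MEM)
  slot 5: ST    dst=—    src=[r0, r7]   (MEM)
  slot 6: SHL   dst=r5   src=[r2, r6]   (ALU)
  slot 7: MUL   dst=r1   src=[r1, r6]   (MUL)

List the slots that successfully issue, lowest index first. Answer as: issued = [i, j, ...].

#0 MUL src=r2,r2 dispatched  <A:1 Mu:0 Ld:2 B:1 rd:3 wr:1>
#1 MUL src=r2,r6 held:FU  <A:1 Mu:0 Ld:2 B:1 rd:3 wr:1>
#2 BR src=r6,r2 dispatched  <A:1 Mu:0 Ld:2 B:0 rd:1 wr:1>
#3 ALU src=r1,r6 held:RD_PORT  <A:1 Mu:0 Ld:2 B:0 rd:1 wr:1>
#4 MEM src=r1 held:WAW  <A:1 Mu:0 Ld:2 B:0 rd:1 wr:1>
#5 MEM src=r0,r7 held:RD_PORT  <A:1 Mu:0 Ld:2 B:0 rd:1 wr:1>
#6 ALU src=r2,r6 held:RD_PORT  <A:1 Mu:0 Ld:2 B:0 rd:1 wr:1>
#7 MUL src=r1,r6 held:FU  <A:1 Mu:0 Ld:2 B:0 rd:1 wr:1>

issued = [0, 2]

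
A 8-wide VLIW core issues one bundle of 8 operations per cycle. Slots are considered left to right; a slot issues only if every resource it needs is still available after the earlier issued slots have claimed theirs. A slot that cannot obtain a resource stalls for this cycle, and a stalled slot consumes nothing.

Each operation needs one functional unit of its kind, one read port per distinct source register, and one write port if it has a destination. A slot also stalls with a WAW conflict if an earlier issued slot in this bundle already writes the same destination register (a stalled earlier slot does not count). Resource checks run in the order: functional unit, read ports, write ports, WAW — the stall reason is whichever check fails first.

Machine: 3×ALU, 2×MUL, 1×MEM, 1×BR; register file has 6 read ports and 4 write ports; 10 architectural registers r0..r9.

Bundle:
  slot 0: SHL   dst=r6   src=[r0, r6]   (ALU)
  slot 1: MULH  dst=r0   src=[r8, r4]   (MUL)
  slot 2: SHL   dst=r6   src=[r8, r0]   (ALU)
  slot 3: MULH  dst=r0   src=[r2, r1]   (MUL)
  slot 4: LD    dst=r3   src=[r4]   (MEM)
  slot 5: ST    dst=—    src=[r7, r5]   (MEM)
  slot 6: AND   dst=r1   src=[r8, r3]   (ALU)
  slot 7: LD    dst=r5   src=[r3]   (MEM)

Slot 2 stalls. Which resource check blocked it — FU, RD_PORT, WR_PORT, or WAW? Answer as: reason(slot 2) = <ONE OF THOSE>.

  0. ALU→r6 ⇒ go  {2A/2Mu/1Ld/1B | 4r 3w}
  1. MUL→r0 ⇒ go  {2A/1Mu/1Ld/1B | 2r 2w}
  2. ALU→r6 ⇒ no(WAW)  {2A/1Mu/1Ld/1B | 2r 2w}
  3. MUL→r0 ⇒ no(WAW)  {2A/1Mu/1Ld/1B | 2r 2w}
  4. MEM→r3 ⇒ go  {2A/1Mu/0Ld/1B | 1r 1w}
  5. MEM ⇒ no(FU)  {2A/1Mu/0Ld/1B | 1r 1w}
  6. ALU→r1 ⇒ no(RD_PORT)  {2A/1Mu/0Ld/1B | 1r 1w}
  7. MEM→r5 ⇒ no(FU)  {2A/1Mu/0Ld/1B | 1r 1w}

reason(slot 2) = WAW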